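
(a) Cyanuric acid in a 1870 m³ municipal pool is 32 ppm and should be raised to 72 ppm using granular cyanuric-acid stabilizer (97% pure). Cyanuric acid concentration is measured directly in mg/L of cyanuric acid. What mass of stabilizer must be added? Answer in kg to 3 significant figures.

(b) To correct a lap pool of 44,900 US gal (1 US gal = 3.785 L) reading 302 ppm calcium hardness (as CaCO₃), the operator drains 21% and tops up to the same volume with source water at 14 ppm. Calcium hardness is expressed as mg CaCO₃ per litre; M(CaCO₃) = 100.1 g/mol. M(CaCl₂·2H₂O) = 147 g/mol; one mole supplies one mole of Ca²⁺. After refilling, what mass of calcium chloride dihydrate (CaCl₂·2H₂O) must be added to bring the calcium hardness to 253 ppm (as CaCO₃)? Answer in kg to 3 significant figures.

(a) 77.1 kg; (b) 2.87 kg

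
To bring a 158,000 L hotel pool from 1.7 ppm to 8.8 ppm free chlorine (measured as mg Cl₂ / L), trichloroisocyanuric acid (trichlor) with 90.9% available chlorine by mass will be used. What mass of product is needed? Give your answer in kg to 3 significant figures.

1.23 kg

Chlorine deficit: 8.8 − 1.7 = 7.1 ppm = 7.1 mg/L as Cl₂.
Cl₂ equivalent needed: 7.1 mg/L × 158,000 L = 1,122,000 mg = 1122 g.
Product at 90.9% available chlorine: 1122 / 0.909 = 1234 g.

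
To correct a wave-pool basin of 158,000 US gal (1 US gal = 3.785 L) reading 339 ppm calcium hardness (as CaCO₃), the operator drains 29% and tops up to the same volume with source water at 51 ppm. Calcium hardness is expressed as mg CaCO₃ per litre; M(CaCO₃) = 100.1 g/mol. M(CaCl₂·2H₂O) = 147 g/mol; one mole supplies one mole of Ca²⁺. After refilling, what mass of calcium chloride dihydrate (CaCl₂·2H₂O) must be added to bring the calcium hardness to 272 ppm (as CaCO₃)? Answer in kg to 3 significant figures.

14.5 kg

Volume: 158,000 US gal × 3.785 L/gal = 598,030 L.
After draining 29% and refilling: 339 × 0.71 + 51 × 0.29 = 255.48 ppm.
Deficit to target: 272 − 255.48 = 16.52 mg/L.
As CaCO₃: 16.52 mg/L × 598,030 L = 9879 g; ÷ 100.1 = 98.7 mol Ca²⁺.
Mass: 98.7 × 147 = 14,510 g.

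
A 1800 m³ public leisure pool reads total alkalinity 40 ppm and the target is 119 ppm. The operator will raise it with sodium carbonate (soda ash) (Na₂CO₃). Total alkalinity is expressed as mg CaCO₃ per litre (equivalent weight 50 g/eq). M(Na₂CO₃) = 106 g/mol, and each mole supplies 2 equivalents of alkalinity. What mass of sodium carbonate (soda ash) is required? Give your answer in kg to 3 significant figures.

Volume: 1800 m³ = 1,800,000 L.
Alkalinity to add: (119 − 40) = 79 mg/L as CaCO₃ × 1,800,000 L = 142,200 g as CaCO₃.
Equivalents: 142,200 g ÷ 50 g/eq = 2844 eq.
Each mole of Na₂CO₃ supplies 2 eq, so 2844 / 2 = 1422 mol.
Mass: 1422 mol × 106 g/mol = 150,700 g.

151 kg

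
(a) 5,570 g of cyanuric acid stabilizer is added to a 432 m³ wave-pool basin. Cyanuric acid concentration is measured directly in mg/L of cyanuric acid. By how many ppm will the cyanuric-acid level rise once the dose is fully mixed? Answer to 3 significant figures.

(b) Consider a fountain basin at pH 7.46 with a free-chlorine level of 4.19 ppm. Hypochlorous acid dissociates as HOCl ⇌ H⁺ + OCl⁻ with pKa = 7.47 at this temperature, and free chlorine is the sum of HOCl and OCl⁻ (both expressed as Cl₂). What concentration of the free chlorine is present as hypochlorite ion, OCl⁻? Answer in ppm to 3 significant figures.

(a) 12.9 ppm; (b) 2.07 ppm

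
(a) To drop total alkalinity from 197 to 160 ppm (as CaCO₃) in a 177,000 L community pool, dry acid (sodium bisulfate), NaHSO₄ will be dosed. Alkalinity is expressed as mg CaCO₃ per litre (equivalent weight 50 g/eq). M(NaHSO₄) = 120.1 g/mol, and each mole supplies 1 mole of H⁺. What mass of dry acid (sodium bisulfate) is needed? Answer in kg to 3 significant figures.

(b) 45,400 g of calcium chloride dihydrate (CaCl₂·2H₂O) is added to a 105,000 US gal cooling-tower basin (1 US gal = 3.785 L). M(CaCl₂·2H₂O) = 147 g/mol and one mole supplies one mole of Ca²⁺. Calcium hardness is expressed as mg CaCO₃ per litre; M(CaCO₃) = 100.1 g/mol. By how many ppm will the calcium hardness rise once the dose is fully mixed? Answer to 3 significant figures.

(a) Alkalinity to neutralize: (197 − 160) = 37 mg/L as CaCO₃ × 177,000 L = 6549 g as CaCO₃.
(a) Equivalents of H⁺ required: 6549 ÷ 50 g/eq = 131 eq = 131 mol NaHSO₄.
(a) Mass of NaHSO₄: 131 × 120.1 = 15,730 g.

(b) Volume: 105,000 US gal × 3.785 L/gal = 397,425 L.
(b) Moles of Ca²⁺: 45,400 g ÷ 147 g/mol = 308.8 mol.
(b) As CaCO₃: 308.8 mol × 100.1 g/mol = 30,920 g.
(b) Rise: 30,920 g / 397,425 L × 1000 = 77.79 mg/L.

(a) 15.7 kg; (b) 77.8 ppm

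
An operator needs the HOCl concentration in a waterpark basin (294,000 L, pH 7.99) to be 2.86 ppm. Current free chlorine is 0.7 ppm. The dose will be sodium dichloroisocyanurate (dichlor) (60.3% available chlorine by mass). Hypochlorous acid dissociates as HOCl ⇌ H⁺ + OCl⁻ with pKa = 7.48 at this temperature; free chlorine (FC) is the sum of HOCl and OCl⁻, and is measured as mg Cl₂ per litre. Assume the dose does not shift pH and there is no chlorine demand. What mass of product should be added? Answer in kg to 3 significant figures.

5.57 kg

[OCl⁻]/[HOCl] = 10^(pH − pKa) = 10^(7.99 − 7.48) = 3.236; fraction as HOCl = 1/(1 + 3.236) = 0.2361.
Free chlorine required for 2.86 ppm HOCl: 2.86 / 0.2361 = 12.11 ppm.
FC to add: 12.11 − 0.7 = 11.41 mg/L as Cl₂.
Cl₂ equivalent: 11.41 mg/L × 294,000 L = 3356 g.
Product at 60.3% available Cl: 3356 / 0.603 = 5565 g.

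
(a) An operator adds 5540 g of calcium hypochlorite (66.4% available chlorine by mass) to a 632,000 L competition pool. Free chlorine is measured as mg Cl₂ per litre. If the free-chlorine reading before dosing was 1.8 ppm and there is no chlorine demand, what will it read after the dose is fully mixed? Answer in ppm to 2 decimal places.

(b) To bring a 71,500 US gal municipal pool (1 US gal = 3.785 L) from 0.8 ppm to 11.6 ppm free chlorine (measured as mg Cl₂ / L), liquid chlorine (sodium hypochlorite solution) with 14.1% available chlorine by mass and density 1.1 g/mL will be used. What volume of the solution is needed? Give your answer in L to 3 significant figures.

(a) Available chlorine delivered: 5540 g × 0.664 = 3679 g as Cl₂.
(a) Concentration rise: 3679 g / 632,000 L = 5.821 mg/L = 5.82 ppm.
(a) Final FC: 1.8 + 5.82 = 7.62 ppm.

(b) Volume: 71,500 US gal × 3.785 L/gal = 270,628 L.
(b) Chlorine deficit: 11.6 − 0.8 = 10.8 ppm = 10.8 mg/L as Cl₂.
(b) Cl₂ equivalent needed: 10.8 mg/L × 270,628 L = 2,923,000 mg = 2923 g.
(b) Product at 14.1% available chlorine: 2923 / 0.141 = 20,730 g.
(b) Volume at density 1.1 g/mL: 20,730 g ÷ 1.1 g/mL = 18,840 mL.

(a) 7.62 ppm; (b) 18.8 L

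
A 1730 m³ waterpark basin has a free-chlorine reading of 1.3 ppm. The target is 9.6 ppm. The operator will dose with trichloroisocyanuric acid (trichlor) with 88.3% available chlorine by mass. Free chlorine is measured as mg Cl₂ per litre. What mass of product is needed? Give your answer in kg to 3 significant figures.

16.3 kg

Volume: 1730 m³ = 1,730,000 L.
Chlorine deficit: 9.6 − 1.3 = 8.3 ppm = 8.3 mg/L as Cl₂.
Cl₂ equivalent needed: 8.3 mg/L × 1,730,000 L = 14,360,000 mg = 14,360 g.
Product at 88.3% available chlorine: 14,360 / 0.883 = 16,260 g.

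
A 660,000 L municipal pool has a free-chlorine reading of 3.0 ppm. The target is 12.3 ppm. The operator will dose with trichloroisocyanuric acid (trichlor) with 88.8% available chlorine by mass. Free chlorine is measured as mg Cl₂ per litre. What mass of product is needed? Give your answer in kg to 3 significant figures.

6.91 kg

Chlorine deficit: 12.3 − 3.0 = 9.3 ppm = 9.3 mg/L as Cl₂.
Cl₂ equivalent needed: 9.3 mg/L × 660,000 L = 6,138,000 mg = 6138 g.
Product at 88.8% available chlorine: 6138 / 0.888 = 6912 g.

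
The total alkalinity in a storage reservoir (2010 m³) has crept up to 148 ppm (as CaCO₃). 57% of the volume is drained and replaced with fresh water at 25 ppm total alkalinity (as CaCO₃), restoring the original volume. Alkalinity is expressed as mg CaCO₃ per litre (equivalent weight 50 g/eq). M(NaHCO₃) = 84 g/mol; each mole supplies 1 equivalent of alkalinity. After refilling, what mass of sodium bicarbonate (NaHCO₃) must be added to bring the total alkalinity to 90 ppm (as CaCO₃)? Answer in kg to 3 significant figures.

40.9 kg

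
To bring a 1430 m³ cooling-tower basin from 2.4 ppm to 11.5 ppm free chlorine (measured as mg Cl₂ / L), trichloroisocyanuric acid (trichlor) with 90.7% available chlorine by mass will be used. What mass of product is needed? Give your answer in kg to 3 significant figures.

Volume: 1430 m³ = 1,430,000 L.
Chlorine deficit: 11.5 − 2.4 = 9.1 ppm = 9.1 mg/L as Cl₂.
Cl₂ equivalent needed: 9.1 mg/L × 1,430,000 L = 13,010,000 mg = 13,010 g.
Product at 90.7% available chlorine: 13,010 / 0.907 = 14,350 g.

14.3 kg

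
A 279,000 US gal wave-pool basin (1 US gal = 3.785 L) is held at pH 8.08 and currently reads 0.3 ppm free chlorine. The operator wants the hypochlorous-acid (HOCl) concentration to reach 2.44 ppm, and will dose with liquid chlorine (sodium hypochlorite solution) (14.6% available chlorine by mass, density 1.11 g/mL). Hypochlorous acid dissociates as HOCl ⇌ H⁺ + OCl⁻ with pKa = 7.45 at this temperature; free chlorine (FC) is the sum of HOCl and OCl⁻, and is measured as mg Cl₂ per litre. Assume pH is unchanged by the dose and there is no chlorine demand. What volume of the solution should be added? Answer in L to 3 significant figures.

Volume: 279,000 US gal × 3.785 L/gal = 1,056,015 L.
[OCl⁻]/[HOCl] = 10^(pH − pKa) = 10^(8.08 − 7.45) = 4.266; fraction as HOCl = 1/(1 + 4.266) = 0.1899.
Free chlorine required for 2.44 ppm HOCl: 2.44 / 0.1899 = 12.85 ppm.
FC to add: 12.85 − 0.3 = 12.55 mg/L as Cl₂.
Cl₂ equivalent: 12.55 mg/L × 1,056,015 L = 13,250 g.
Product at 14.6% available Cl: 13,250 / 0.146 = 90,760 g.
Volume: 90,760 g ÷ 1.11 g/mL = 81,770 mL.

81.8 L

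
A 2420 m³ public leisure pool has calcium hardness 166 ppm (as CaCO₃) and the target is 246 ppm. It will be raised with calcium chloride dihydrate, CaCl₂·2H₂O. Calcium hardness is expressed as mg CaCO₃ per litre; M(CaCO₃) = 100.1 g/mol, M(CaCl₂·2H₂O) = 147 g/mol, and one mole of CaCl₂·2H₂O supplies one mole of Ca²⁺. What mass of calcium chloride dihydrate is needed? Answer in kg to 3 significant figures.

284 kg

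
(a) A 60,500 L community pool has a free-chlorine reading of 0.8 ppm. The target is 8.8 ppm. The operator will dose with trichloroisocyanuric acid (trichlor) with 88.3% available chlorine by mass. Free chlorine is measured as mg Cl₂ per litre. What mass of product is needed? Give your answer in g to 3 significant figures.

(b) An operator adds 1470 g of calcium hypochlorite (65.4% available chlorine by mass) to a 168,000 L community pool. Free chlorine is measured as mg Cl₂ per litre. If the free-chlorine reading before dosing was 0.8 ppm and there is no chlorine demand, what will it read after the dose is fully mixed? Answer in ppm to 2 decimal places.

(a) 548 g; (b) 6.52 ppm

(a) Chlorine deficit: 8.8 − 0.8 = 8 ppm = 8 mg/L as Cl₂.
(a) Cl₂ equivalent needed: 8 mg/L × 60,500 L = 484,000 mg = 484 g.
(a) Product at 88.3% available chlorine: 484 / 0.883 = 548.1 g.

(b) Available chlorine delivered: 1470 g × 0.654 = 961.4 g as Cl₂.
(b) Concentration rise: 961.4 g / 168,000 L = 5.723 mg/L = 5.72 ppm.
(b) Final FC: 0.8 + 5.72 = 6.52 ppm.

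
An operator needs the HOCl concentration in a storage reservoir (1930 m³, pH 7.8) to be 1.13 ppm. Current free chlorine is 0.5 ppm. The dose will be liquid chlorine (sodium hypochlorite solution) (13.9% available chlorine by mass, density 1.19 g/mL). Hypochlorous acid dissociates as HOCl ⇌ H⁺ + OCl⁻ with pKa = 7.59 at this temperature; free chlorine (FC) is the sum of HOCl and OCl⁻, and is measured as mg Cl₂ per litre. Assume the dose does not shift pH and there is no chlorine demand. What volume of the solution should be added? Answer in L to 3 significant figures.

28.7 L

Volume: 1930 m³ = 1,930,000 L.
[OCl⁻]/[HOCl] = 10^(pH − pKa) = 10^(7.8 − 7.59) = 1.622; fraction as HOCl = 1/(1 + 1.622) = 0.3814.
Free chlorine required for 1.13 ppm HOCl: 1.13 / 0.3814 = 2.963 ppm.
FC to add: 2.963 − 0.5 = 2.463 mg/L as Cl₂.
Cl₂ equivalent: 2.463 mg/L × 1,930,000 L = 4753 g.
Product at 13.9% available Cl: 4753 / 0.139 = 34,190 g.
Volume: 34,190 g ÷ 1.19 g/mL = 28,730 mL.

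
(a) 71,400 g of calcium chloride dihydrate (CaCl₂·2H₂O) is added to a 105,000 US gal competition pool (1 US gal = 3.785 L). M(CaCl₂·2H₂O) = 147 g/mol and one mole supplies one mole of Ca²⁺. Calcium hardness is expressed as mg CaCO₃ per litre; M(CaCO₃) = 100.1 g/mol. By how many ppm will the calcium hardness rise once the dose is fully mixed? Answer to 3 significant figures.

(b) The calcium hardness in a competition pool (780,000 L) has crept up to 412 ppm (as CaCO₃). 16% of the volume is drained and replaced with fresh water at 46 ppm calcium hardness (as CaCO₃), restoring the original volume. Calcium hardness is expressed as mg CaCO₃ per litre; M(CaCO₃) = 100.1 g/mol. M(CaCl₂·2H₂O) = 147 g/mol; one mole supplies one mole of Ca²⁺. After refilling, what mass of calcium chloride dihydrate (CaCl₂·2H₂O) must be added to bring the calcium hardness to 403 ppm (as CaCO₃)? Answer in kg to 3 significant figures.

(a) 122 ppm; (b) 56.8 kg

(a) Volume: 105,000 US gal × 3.785 L/gal = 397,425 L.
(a) Moles of Ca²⁺: 71,400 g ÷ 147 g/mol = 485.7 mol.
(a) As CaCO₃: 485.7 mol × 100.1 g/mol = 48,620 g.
(a) Rise: 48,620 g / 397,425 L × 1000 = 122.3 mg/L.

(b) After draining 16% and refilling: 412 × 0.84 + 46 × 0.16 = 353.44 ppm.
(b) Deficit to target: 403 − 353.44 = 49.56 mg/L.
(b) As CaCO₃: 49.56 mg/L × 780,000 L = 38,660 g; ÷ 100.1 = 386.2 mol Ca²⁺.
(b) Mass: 386.2 × 147 = 56,770 g.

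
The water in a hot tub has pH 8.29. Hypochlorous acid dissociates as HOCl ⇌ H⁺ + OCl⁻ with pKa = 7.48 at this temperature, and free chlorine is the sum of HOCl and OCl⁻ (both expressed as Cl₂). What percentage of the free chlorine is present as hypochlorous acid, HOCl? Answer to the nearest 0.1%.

13.4%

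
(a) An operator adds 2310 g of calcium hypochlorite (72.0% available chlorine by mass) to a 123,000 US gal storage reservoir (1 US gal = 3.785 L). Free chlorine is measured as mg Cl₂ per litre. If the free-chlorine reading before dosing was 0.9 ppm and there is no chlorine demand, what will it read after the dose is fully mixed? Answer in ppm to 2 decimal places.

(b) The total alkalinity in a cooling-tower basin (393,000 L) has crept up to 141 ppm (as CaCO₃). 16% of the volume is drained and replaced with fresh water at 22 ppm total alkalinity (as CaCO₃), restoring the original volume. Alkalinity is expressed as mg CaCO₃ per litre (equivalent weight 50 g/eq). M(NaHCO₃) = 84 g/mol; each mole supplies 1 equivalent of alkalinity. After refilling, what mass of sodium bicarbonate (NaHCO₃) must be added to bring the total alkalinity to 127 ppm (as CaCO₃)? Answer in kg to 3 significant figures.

(a) Volume: 123,000 US gal × 3.785 L/gal = 465,555 L.
(a) Available chlorine delivered: 2310 g × 0.72 = 1663 g as Cl₂.
(a) Concentration rise: 1663 g / 465,555 L = 3.573 mg/L = 3.57 ppm.
(a) Final FC: 0.9 + 3.57 = 4.47 ppm.

(b) After draining 16% and refilling: 141 × 0.84 + 22 × 0.16 = 121.96 ppm.
(b) Deficit to target: 127 − 121.96 = 5.04 mg/L.
(b) As CaCO₃: 5.04 mg/L × 393,000 L = 1981 g; ÷ 50 g/eq ÷ 1 = 39.61 mol NaHCO₃.
(b) Mass: 39.61 × 84 = 3328 g.

(a) 4.47 ppm; (b) 3.33 kg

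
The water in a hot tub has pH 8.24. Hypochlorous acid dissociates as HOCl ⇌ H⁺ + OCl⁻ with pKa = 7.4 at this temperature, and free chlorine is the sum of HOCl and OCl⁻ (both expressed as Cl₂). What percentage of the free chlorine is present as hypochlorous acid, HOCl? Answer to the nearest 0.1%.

12.6%

[OCl⁻]/[HOCl] = 10^(pH − pKa) = 10^(8.24 − 7.4) = 10^0.84 = 6.918.
Fraction as HOCl = 1 / (1 + 6.918) = 0.1263.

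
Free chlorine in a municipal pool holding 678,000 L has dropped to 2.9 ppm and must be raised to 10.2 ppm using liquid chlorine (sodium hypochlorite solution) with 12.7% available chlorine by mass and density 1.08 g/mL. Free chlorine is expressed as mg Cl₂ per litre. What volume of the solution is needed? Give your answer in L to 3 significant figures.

36.1 L

Chlorine deficit: 10.2 − 2.9 = 7.3 ppm = 7.3 mg/L as Cl₂.
Cl₂ equivalent needed: 7.3 mg/L × 678,000 L = 4,949,000 mg = 4949 g.
Product at 12.7% available chlorine: 4949 / 0.127 = 38,970 g.
Volume at density 1.08 g/mL: 38,970 g ÷ 1.08 g/mL = 36,080 mL.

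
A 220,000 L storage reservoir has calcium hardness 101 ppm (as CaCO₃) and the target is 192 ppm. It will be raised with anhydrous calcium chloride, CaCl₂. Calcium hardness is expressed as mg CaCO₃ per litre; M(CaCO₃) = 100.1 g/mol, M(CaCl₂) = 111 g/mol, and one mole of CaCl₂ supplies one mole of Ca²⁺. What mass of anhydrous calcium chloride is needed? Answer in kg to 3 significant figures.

22.2 kg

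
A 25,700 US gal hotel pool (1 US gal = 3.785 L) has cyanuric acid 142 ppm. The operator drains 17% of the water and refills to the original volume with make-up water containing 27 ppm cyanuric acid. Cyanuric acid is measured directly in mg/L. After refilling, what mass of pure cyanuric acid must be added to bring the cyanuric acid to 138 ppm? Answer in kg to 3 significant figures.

1.51 kg

Volume: 25,700 US gal × 3.785 L/gal = 97,274 L.
After draining 17% and refilling: 142 × 0.83 + 27 × 0.17 = 122.45 ppm.
Deficit to target: 138 − 122.45 = 15.55 mg/L.
Mass: 15.55 mg/L × 97,274 L = 1513 g cyanuric acid.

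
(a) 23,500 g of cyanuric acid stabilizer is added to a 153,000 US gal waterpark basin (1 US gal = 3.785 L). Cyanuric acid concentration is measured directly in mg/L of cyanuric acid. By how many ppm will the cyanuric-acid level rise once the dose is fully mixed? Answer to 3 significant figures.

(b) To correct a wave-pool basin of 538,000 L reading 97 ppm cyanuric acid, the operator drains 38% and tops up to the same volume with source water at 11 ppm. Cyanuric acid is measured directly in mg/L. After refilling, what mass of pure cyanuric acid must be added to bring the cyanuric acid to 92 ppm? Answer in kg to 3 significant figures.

(a) 40.6 ppm; (b) 14.9 kg

(a) Volume: 153,000 US gal × 3.785 L/gal = 579,105 L.
(a) Rise: 23,500 g / 579,105 L × 1000 = 40.58 mg/L.

(b) After draining 38% and refilling: 97 × 0.62 + 11 × 0.38 = 64.32 ppm.
(b) Deficit to target: 92 − 64.32 = 27.68 mg/L.
(b) Mass: 27.68 mg/L × 538,000 L = 14,890 g cyanuric acid.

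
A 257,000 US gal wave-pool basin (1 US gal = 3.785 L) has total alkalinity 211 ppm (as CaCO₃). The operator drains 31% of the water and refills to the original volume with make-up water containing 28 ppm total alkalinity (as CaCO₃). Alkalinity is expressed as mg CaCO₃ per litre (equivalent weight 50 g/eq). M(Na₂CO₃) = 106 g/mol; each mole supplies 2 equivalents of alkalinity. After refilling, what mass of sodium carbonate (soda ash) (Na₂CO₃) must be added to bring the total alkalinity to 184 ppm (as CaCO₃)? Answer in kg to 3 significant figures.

30.7 kg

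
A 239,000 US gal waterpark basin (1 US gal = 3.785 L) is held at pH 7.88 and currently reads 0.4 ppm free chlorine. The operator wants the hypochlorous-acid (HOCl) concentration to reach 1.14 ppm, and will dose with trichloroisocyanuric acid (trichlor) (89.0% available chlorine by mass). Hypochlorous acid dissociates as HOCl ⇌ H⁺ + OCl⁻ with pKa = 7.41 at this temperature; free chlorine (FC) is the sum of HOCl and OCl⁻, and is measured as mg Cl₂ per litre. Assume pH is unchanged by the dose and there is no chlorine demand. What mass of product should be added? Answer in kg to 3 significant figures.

4.17 kg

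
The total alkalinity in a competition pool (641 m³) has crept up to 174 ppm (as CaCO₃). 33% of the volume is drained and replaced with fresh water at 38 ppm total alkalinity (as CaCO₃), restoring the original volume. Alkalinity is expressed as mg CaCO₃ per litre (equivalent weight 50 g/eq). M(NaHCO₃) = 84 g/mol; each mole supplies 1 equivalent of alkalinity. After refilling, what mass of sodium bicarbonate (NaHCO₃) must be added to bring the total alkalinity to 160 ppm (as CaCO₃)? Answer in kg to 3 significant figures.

33.3 kg

Volume: 641 m³ = 641,000 L.
After draining 33% and refilling: 174 × 0.67 + 38 × 0.33 = 129.12 ppm.
Deficit to target: 160 − 129.12 = 30.88 mg/L.
As CaCO₃: 30.88 mg/L × 641,000 L = 19,790 g; ÷ 50 g/eq ÷ 1 = 395.9 mol NaHCO₃.
Mass: 395.9 × 84 = 33,250 g.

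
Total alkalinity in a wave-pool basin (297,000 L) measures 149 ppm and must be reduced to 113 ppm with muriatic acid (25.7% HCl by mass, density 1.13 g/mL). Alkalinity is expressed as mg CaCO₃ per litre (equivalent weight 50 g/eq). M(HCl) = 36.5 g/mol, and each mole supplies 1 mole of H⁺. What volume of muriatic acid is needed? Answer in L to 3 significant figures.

Alkalinity to neutralize: (149 − 113) = 36 mg/L as CaCO₃ × 297,000 L = 10,690 g as CaCO₃.
Equivalents of H⁺ required: 10,690 ÷ 50 g/eq = 213.8 eq = 213.8 mol HCl.
Mass of HCl: 213.8 × 36.5 = 7805 g.
Mass of 25.7% solution: 7805 / 0.257 = 30,370 g.
Volume: 30,370 g ÷ 1.13 g/mL = 26,880 mL.

26.9 L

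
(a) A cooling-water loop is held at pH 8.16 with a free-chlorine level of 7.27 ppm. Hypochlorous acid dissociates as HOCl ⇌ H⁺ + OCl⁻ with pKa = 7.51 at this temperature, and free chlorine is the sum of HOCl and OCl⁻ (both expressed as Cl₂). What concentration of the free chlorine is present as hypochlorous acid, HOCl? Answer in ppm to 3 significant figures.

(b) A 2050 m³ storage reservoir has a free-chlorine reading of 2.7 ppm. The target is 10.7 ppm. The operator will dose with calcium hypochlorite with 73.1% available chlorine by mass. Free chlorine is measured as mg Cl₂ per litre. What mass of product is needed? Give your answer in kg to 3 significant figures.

(a) 1.33 ppm; (b) 22.4 kg

(a) [OCl⁻]/[HOCl] = 10^(pH − pKa) = 10^(8.16 − 7.51) = 10^0.65 = 4.467.
(a) Fraction as HOCl = 1 / (1 + 4.467) = 0.1829.
(a) HOCl = 0.1829 × 7.27 ppm = 1.33 ppm.

(b) Volume: 2050 m³ = 2,050,000 L.
(b) Chlorine deficit: 10.7 − 2.7 = 8 ppm = 8 mg/L as Cl₂.
(b) Cl₂ equivalent needed: 8 mg/L × 2,050,000 L = 16,400,000 mg = 16,400 g.
(b) Product at 73.1% available chlorine: 16,400 / 0.731 = 22,440 g.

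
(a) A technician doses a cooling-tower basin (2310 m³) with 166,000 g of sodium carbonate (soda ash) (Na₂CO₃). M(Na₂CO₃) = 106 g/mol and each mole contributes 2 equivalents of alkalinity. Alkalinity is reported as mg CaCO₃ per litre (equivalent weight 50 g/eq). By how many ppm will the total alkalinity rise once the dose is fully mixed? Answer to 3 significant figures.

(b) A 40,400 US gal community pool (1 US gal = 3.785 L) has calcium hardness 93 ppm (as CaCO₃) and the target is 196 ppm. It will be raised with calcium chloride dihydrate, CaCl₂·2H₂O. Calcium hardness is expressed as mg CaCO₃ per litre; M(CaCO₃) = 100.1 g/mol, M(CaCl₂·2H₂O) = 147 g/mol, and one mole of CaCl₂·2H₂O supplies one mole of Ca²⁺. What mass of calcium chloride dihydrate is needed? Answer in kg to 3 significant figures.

(a) 67.8 ppm; (b) 23.1 kg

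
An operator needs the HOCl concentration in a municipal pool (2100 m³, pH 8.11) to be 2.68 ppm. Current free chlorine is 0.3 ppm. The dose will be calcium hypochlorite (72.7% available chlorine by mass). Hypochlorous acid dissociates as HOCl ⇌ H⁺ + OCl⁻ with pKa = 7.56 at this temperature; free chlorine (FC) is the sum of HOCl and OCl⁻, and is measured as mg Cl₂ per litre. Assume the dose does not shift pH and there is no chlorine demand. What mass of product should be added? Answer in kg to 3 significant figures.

Volume: 2100 m³ = 2,100,000 L.
[OCl⁻]/[HOCl] = 10^(pH − pKa) = 10^(8.11 − 7.56) = 3.548; fraction as HOCl = 1/(1 + 3.548) = 0.2199.
Free chlorine required for 2.68 ppm HOCl: 2.68 / 0.2199 = 12.19 ppm.
FC to add: 12.19 − 0.3 = 11.89 mg/L as Cl₂.
Cl₂ equivalent: 11.89 mg/L × 2,100,000 L = 24,970 g.
Product at 72.7% available Cl: 24,970 / 0.727 = 34,340 g.

34.3 kg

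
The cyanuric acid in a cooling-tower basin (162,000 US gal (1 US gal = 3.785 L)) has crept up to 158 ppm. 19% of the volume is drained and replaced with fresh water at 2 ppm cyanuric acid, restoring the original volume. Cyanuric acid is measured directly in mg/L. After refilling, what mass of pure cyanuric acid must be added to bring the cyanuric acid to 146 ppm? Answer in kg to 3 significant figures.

10.8 kg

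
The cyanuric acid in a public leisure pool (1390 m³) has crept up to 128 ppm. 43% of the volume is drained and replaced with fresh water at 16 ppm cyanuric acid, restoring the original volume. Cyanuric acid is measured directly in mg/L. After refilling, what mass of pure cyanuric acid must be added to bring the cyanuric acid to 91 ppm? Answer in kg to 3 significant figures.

15.5 kg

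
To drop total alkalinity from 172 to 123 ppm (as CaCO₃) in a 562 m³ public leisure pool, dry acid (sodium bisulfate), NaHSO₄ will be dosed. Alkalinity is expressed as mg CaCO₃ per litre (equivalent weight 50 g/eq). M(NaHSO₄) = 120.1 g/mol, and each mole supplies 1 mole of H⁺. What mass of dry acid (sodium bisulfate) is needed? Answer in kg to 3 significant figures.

66.1 kg

Volume: 562 m³ = 562,000 L.
Alkalinity to neutralize: (172 − 123) = 49 mg/L as CaCO₃ × 562,000 L = 27,540 g as CaCO₃.
Equivalents of H⁺ required: 27,540 ÷ 50 g/eq = 550.8 eq = 550.8 mol NaHSO₄.
Mass of NaHSO₄: 550.8 × 120.1 = 66,150 g.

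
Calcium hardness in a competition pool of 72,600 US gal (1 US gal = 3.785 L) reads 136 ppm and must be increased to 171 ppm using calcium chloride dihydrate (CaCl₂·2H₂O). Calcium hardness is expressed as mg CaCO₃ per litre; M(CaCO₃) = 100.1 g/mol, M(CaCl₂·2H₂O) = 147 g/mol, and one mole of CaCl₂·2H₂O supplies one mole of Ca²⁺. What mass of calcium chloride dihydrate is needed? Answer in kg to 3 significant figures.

Volume: 72,600 US gal × 3.785 L/gal = 274,791 L.
Hardness to add: (171 − 136) = 35 mg/L as CaCO₃ × 274,791 L = 9618 g as CaCO₃.
Moles of Ca²⁺ (1 mol Ca²⁺ ≡ 1 mol CaCO₃): 9618 / 100.1 g/mol = 96.08 mol.
Mass of CaCl₂·2H₂O: 96.08 × 147 = 14,120 g.

14.1 kg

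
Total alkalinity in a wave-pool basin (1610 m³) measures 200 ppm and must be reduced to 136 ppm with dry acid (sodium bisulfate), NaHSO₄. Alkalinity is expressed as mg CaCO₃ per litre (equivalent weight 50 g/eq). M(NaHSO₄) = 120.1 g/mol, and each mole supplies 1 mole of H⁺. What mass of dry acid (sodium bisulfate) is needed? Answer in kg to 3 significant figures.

Volume: 1610 m³ = 1,610,000 L.
Alkalinity to neutralize: (200 − 136) = 64 mg/L as CaCO₃ × 1,610,000 L = 103,000 g as CaCO₃.
Equivalents of H⁺ required: 103,000 ÷ 50 g/eq = 2061 eq = 2061 mol NaHSO₄.
Mass of NaHSO₄: 2061 × 120.1 = 247,500 g.

248 kg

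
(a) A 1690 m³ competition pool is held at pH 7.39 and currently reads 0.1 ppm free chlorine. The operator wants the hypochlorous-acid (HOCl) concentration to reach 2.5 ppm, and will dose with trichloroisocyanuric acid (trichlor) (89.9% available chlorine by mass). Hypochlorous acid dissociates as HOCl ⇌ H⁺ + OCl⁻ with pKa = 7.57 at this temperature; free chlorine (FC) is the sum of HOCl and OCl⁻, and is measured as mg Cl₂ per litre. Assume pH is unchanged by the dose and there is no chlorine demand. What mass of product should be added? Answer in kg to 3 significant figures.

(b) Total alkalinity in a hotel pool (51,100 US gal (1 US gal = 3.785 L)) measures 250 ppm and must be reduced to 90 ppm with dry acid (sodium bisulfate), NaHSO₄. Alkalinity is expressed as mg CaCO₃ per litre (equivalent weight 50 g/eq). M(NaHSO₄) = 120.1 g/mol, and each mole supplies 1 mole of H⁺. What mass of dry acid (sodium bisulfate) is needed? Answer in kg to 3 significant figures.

(a) Volume: 1690 m³ = 1,690,000 L.
(a) [OCl⁻]/[HOCl] = 10^(pH − pKa) = 10^(7.39 − 7.57) = 0.6607; fraction as HOCl = 1/(1 + 0.6607) = 0.6022.
(a) Free chlorine required for 2.5 ppm HOCl: 2.5 / 0.6022 = 4.152 ppm.
(a) FC to add: 4.152 − 0.1 = 4.052 mg/L as Cl₂.
(a) Cl₂ equivalent: 4.052 mg/L × 1,690,000 L = 6847 g.
(a) Product at 89.9% available Cl: 6847 / 0.899 = 7617 g.

(b) Volume: 51,100 US gal × 3.785 L/gal = 193,414 L.
(b) Alkalinity to neutralize: (250 − 90) = 160 mg/L as CaCO₃ × 193,414 L = 30,950 g as CaCO₃.
(b) Equivalents of H⁺ required: 30,950 ÷ 50 g/eq = 618.9 eq = 618.9 mol NaHSO₄.
(b) Mass of NaHSO₄: 618.9 × 120.1 = 74,330 g.

(a) 7.62 kg; (b) 74.3 kg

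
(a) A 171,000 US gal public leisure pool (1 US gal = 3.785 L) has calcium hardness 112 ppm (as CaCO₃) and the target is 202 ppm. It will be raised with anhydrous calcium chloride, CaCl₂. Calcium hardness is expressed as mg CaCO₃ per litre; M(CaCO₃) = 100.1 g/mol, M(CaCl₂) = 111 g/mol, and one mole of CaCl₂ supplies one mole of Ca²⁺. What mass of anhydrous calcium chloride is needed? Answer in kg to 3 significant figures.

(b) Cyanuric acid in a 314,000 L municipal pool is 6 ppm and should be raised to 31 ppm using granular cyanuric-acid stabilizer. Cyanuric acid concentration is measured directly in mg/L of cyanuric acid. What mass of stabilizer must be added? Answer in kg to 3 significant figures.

(a) 64.6 kg; (b) 7.85 kg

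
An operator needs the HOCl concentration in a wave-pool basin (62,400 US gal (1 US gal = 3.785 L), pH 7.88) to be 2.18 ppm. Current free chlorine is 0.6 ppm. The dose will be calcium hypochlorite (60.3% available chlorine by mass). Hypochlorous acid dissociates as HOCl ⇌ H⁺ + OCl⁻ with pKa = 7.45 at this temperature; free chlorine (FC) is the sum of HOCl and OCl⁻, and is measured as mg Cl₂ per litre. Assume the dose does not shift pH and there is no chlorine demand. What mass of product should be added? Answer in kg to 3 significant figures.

2.92 kg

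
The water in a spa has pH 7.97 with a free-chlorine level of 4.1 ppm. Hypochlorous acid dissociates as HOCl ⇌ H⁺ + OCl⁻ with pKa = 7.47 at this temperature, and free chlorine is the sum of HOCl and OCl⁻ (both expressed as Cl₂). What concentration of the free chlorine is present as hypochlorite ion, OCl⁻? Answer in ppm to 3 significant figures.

[OCl⁻]/[HOCl] = 10^(pH − pKa) = 10^(7.97 − 7.47) = 10^0.50 = 3.162.
Fraction as HOCl = 1 / (1 + 3.162) = 0.2403.
OCl⁻ = (1 − 0.2403) × 4.1 ppm = 3.115 ppm.

3.11 ppm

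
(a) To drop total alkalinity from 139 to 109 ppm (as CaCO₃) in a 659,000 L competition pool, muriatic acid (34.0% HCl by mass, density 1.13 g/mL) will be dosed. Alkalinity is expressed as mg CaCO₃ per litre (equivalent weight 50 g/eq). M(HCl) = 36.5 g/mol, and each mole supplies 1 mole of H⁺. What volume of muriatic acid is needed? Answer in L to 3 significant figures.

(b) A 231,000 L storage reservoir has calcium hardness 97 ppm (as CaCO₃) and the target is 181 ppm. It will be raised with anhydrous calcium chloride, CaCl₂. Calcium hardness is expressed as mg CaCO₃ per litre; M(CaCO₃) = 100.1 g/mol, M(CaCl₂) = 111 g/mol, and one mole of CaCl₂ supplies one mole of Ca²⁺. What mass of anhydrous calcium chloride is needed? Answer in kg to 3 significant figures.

(a) Alkalinity to neutralize: (139 − 109) = 30 mg/L as CaCO₃ × 659,000 L = 19,770 g as CaCO₃.
(a) Equivalents of H⁺ required: 19,770 ÷ 50 g/eq = 395.4 eq = 395.4 mol HCl.
(a) Mass of HCl: 395.4 × 36.5 = 14,430 g.
(a) Mass of 34.0% solution: 14,430 / 0.34 = 42,450 g.
(a) Volume: 42,450 g ÷ 1.13 g/mL = 37,560 mL.

(b) Hardness to add: (181 − 97) = 84 mg/L as CaCO₃ × 231,000 L = 19,400 g as CaCO₃.
(b) Moles of Ca²⁺ (1 mol Ca²⁺ ≡ 1 mol CaCO₃): 19,400 / 100.1 g/mol = 193.8 mol.
(b) Mass of CaCl₂: 193.8 × 111 = 21,520 g.

(a) 37.6 L; (b) 21.5 kg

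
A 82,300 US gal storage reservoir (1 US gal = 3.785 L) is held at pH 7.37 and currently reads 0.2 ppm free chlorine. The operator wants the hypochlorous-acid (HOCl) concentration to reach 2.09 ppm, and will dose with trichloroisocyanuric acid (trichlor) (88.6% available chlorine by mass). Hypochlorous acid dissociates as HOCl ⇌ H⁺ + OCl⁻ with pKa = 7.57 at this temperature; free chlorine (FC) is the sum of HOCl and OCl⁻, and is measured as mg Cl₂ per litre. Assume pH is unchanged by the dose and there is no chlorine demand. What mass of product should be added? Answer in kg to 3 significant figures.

Volume: 82,300 US gal × 3.785 L/gal = 311,506 L.
[OCl⁻]/[HOCl] = 10^(pH − pKa) = 10^(7.37 − 7.57) = 0.631; fraction as HOCl = 1/(1 + 0.631) = 0.6131.
Free chlorine required for 2.09 ppm HOCl: 2.09 / 0.6131 = 3.409 ppm.
FC to add: 3.409 − 0.2 = 3.209 mg/L as Cl₂.
Cl₂ equivalent: 3.209 mg/L × 311,506 L = 999.5 g.
Product at 88.6% available Cl: 999.5 / 0.886 = 1128 g.

1.13 kg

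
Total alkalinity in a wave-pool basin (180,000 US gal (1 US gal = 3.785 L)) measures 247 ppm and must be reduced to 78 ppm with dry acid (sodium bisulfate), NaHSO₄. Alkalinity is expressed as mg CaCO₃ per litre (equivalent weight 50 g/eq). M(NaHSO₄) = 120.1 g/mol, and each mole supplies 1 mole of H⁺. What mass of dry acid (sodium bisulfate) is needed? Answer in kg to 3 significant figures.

277 kg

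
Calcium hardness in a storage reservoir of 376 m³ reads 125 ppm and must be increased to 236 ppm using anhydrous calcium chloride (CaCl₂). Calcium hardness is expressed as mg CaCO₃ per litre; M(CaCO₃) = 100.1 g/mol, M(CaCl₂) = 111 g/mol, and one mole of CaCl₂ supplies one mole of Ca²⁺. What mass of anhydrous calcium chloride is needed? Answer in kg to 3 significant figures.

Volume: 376 m³ = 376,000 L.
Hardness to add: (236 − 125) = 111 mg/L as CaCO₃ × 376,000 L = 41,740 g as CaCO₃.
Moles of Ca²⁺ (1 mol Ca²⁺ ≡ 1 mol CaCO₃): 41,740 / 100.1 g/mol = 416.9 mol.
Mass of CaCl₂: 416.9 × 111 = 46,280 g.

46.3 kg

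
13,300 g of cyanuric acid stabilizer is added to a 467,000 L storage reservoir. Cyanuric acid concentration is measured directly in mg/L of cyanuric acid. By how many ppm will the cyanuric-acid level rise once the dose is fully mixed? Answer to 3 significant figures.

28.5 ppm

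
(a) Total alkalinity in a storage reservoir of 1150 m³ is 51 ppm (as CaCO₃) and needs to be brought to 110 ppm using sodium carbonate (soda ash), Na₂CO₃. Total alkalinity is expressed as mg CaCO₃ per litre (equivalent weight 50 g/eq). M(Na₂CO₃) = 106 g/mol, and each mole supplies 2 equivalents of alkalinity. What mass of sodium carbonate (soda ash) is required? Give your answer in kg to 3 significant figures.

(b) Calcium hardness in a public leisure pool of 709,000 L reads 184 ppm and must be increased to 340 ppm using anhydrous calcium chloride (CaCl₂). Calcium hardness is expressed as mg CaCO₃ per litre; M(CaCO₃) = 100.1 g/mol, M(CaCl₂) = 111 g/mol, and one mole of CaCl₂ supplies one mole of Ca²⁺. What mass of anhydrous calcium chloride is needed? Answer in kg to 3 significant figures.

(a) 71.9 kg; (b) 123 kg

(a) Volume: 1150 m³ = 1,150,000 L.
(a) Alkalinity to add: (110 − 51) = 59 mg/L as CaCO₃ × 1,150,000 L = 67,850 g as CaCO₃.
(a) Equivalents: 67,850 g ÷ 50 g/eq = 1357 eq.
(a) Each mole of Na₂CO₃ supplies 2 eq, so 1357 / 2 = 678.5 mol.
(a) Mass: 678.5 mol × 106 g/mol = 71,920 g.

(b) Hardness to add: (340 − 184) = 156 mg/L as CaCO₃ × 709,000 L = 110,600 g as CaCO₃.
(b) Moles of Ca²⁺ (1 mol Ca²⁺ ≡ 1 mol CaCO₃): 110,600 / 100.1 g/mol = 1105 mol.
(b) Mass of CaCl₂: 1105 × 111 = 122,600 g.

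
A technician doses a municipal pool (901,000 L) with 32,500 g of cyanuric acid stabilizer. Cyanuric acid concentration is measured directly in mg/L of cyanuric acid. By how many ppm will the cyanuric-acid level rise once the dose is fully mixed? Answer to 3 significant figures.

Rise: 32,500 g / 901,000 L × 1000 = 36.07 mg/L.

36.1 ppm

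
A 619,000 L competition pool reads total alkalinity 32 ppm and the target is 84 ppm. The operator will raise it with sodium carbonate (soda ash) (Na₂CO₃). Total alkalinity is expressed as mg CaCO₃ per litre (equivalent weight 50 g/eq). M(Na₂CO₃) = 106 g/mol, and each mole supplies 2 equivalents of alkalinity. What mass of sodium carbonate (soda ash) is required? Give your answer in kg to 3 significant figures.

Alkalinity to add: (84 − 32) = 52 mg/L as CaCO₃ × 619,000 L = 32,190 g as CaCO₃.
Equivalents: 32,190 g ÷ 50 g/eq = 643.8 eq.
Each mole of Na₂CO₃ supplies 2 eq, so 643.8 / 2 = 321.9 mol.
Mass: 321.9 mol × 106 g/mol = 34,120 g.

34.1 kg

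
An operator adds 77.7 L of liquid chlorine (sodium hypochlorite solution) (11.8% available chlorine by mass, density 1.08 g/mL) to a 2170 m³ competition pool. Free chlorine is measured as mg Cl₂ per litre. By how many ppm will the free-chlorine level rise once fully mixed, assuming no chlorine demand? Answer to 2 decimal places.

Volume: 2170 m³ = 2,170,000 L.
Mass of solution: 77.7 L × 1000 mL/L × 1.08 g/mL = 83,920 g.
Available chlorine delivered: 83,920 g × 0.118 = 9902 g as Cl₂.
Concentration rise: 9902 g / 2,170,000 L = 4.563 mg/L = 4.56 ppm.

4.56 ppm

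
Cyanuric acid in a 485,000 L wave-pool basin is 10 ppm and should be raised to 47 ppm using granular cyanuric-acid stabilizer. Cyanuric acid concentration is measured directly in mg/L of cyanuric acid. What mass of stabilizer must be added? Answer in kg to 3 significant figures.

17.9 kg

CYA to add: (47 − 10) = 37 mg/L × 485,000 L = 17,940 g cyanuric acid.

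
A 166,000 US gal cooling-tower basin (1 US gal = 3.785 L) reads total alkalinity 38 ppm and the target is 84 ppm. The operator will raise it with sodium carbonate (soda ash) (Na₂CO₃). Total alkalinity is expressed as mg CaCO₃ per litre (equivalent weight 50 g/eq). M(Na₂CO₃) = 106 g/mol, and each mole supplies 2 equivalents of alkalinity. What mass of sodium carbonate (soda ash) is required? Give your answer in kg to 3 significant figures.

30.6 kg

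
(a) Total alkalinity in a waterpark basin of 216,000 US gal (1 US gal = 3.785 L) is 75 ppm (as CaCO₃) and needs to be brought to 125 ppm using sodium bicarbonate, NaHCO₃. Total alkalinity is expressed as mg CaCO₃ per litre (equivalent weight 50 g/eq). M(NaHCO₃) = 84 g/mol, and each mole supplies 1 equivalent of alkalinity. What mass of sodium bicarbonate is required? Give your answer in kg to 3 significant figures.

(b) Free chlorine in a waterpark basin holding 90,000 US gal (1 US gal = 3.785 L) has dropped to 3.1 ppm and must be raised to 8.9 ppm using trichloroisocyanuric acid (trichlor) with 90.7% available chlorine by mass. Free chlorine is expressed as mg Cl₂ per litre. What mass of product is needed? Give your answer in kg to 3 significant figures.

(a) Volume: 216,000 US gal × 3.785 L/gal = 817,560 L.
(a) Alkalinity to add: (125 − 75) = 50 mg/L as CaCO₃ × 817,560 L = 40,880 g as CaCO₃.
(a) Equivalents: 40,880 g ÷ 50 g/eq = 817.6 eq.
(a) NaHCO₃ supplies 1 eq per mole → 817.6 mol.
(a) Mass: 817.6 mol × 84 g/mol = 68,680 g.

(b) Volume: 90,000 US gal × 3.785 L/gal = 340,650 L.
(b) Chlorine deficit: 8.9 − 3.1 = 5.8 ppm = 5.8 mg/L as Cl₂.
(b) Cl₂ equivalent needed: 5.8 mg/L × 340,650 L = 1,976,000 mg = 1976 g.
(b) Product at 90.7% available chlorine: 1976 / 0.907 = 2178 g.

(a) 68.7 kg; (b) 2.18 kg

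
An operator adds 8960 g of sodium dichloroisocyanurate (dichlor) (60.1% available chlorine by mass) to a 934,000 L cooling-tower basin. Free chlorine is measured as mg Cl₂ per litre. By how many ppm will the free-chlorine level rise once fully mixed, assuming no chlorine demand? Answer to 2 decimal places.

Available chlorine delivered: 8960 g × 0.601 = 5385 g as Cl₂.
Concentration rise: 5385 g / 934,000 L = 5.765 mg/L = 5.77 ppm.

5.77 ppm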